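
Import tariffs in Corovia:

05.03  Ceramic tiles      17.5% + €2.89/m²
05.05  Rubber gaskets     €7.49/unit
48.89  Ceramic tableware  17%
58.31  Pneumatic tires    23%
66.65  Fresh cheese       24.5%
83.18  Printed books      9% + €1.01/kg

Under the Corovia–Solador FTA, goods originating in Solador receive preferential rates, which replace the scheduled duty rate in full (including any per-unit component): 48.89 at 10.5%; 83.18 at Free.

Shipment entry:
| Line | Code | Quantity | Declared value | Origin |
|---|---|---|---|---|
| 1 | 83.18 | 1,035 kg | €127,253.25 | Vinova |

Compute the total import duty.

€12,498.14

Line 1 (83.18, Vinova, 1,035 kg, €127,253.25):
Base rate for 83.18 is 9% + €1.01/kg.
83.18 has an FTA preferential rate, but origin Vinova is not Solador; base rate stands.
Duty = €127,253.25 × 9% + 1,035 × €1.01 = €12,498.14.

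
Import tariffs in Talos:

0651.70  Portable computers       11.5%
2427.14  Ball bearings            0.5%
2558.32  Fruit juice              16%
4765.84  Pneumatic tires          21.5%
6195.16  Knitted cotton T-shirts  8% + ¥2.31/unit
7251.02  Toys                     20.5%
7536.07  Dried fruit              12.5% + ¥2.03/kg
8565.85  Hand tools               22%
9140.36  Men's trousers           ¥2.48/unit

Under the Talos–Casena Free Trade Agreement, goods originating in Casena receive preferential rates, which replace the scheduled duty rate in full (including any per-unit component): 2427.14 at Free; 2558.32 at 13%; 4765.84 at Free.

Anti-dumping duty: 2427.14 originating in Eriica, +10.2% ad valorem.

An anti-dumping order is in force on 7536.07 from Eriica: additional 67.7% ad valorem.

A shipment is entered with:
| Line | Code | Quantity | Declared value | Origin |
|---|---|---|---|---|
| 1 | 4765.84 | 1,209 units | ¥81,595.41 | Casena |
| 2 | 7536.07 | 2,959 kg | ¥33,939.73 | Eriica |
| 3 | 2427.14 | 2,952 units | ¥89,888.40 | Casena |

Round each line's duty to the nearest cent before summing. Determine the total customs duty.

¥33,226.43

Line 1 (4765.84, Casena, 1,209 units, ¥81,595.41):
Base rate for 4765.84 is 21.5%.
Origin Casena qualifies under the Talos–Casena agreement and 4765.84 is covered: preferential rate Free applies instead.
Duty = ¥81,595.41 × 0% = ¥0.00.
Line 2 (7536.07, Eriica, 2,959 kg, ¥33,939.73):
Base rate for 7536.07 is 12.5% + ¥2.03/kg.
Additional duty on 7536.07 from Eriica: +67.7%. Applied ad valorem rate: 12.5% + 67.7% = 80.2%.
Duty = ¥33,939.73 × 80.2% + 2,959 × ¥2.03 = ¥33,226.43.
Line 3 (2427.14, Casena, 2,952 units, ¥89,888.40):
Base rate for 2427.14 is 0.5%.
Origin Casena qualifies under the Talos–Casena agreement and 2427.14 is covered: preferential rate Free applies instead.
The additional-duty order on 2427.14 targets Eriica, not Casena; it does not apply.
Duty = ¥89,888.40 × 0% = ¥0.00.
Total = ¥0.00 + ¥33,226.43 + ¥0.00 = ¥33,226.43.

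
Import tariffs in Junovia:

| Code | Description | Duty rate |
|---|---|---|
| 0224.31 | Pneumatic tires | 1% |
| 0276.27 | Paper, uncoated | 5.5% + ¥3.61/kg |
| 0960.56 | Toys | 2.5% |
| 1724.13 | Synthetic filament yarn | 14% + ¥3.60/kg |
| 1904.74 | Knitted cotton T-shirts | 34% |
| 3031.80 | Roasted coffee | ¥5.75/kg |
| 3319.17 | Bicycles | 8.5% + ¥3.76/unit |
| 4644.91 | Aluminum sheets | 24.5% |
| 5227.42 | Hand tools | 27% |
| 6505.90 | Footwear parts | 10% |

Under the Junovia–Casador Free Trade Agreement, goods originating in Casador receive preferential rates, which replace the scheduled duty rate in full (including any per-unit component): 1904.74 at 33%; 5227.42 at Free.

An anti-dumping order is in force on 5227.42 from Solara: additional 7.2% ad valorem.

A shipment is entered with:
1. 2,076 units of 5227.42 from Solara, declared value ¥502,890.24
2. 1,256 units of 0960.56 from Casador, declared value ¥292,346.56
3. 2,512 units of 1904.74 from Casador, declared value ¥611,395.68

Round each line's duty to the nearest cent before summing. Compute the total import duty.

Line 1 (5227.42, Solara, 2,076 units, ¥502,890.24):
Base rate for 5227.42 is 27%.
5227.42 has an FTA preferential rate, but origin Solara is not Casador; base rate stands.
Additional duty on 5227.42 from Solara: +7.2%. Applied ad valorem rate: 27% + 7.2% = 34.2%.
Duty = ¥502,890.24 × 34.2% = ¥171,988.46.
Line 2 (0960.56, Casador, 1,256 units, ¥292,346.56):
Base rate for 0960.56 is 2.5%.
Origin Casador is the FTA partner but 0960.56 is not on the preference list; base rate stands.
Duty = ¥292,346.56 × 2.5% = ¥7,308.66.
Line 3 (1904.74, Casador, 2,512 units, ¥611,395.68):
Base rate for 1904.74 is 34%.
Origin Casador qualifies under the Junovia–Casador agreement and 1904.74 is covered: preferential rate 33% applies instead.
Duty = ¥611,395.68 × 33% = ¥201,760.57.
Total = ¥171,988.46 + ¥7,308.66 + ¥201,760.57 = ¥381,057.69.

¥381,057.69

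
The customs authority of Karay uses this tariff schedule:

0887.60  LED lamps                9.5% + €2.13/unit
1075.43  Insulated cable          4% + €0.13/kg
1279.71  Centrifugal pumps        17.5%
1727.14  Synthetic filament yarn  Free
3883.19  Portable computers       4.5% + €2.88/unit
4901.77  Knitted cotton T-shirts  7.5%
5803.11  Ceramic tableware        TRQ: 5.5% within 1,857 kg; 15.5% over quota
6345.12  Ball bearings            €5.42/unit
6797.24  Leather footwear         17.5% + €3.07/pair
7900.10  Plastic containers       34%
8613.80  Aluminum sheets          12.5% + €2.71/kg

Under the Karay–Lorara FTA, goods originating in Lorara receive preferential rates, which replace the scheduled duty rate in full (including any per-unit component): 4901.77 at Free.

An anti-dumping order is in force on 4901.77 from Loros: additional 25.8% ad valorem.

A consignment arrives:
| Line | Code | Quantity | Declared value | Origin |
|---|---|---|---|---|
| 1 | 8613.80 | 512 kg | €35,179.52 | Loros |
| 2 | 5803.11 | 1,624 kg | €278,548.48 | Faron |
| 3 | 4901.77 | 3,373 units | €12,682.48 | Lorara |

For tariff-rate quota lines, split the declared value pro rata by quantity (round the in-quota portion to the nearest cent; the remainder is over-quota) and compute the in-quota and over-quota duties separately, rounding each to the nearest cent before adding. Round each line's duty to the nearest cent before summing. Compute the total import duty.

Line 1 (8613.80, Loros, 512 kg, €35,179.52):
Base rate for 8613.80 is 12.5% + €2.71/kg.
Duty = €35,179.52 × 12.5% + 512 × €2.71 = €5,784.96.
Line 2 (5803.11, Faron, 1,624 kg, €278,548.48):
Code 5803.11 is under a tariff-rate quota (threshold 1,857 kg). Quantity 1,624 kg is within the quota, so the in-quota rate 5.5% applies to the full value.
Duty = €278,548.48 × 5.5% = €15,320.17.
Line 3 (4901.77, Lorara, 3,373 units, €12,682.48):
Base rate for 4901.77 is 7.5%.
Origin Lorara qualifies under the Karay–Lorara agreement and 4901.77 is covered: preferential rate Free applies instead.
The additional-duty order on 4901.77 targets Loros, not Lorara; it does not apply.
Duty = €12,682.48 × 0% = €0.00.
Total = €5,784.96 + €15,320.17 + €0.00 = €21,105.13.

€21,105.13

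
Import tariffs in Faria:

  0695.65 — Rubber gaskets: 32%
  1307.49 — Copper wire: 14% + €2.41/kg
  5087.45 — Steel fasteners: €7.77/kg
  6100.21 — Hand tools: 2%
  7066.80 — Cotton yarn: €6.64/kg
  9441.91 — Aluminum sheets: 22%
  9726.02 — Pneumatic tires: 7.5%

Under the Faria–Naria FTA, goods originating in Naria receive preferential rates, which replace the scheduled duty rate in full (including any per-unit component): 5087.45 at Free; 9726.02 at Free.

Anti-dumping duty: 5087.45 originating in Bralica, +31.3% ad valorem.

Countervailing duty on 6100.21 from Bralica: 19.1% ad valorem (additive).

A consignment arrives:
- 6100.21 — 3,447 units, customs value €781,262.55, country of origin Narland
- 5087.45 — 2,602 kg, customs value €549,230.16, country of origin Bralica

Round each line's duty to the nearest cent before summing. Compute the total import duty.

Line 1 (6100.21, Narland, 3,447 units, €781,262.55):
Base rate for 6100.21 is 2%.
The additional-duty order on 6100.21 targets Bralica, not Narland; it does not apply.
Duty = €781,262.55 × 2% = €15,625.25.
Line 2 (5087.45, Bralica, 2,602 kg, €549,230.16):
Base rate for 5087.45 is €7.77/kg.
5087.45 has an FTA preferential rate, but origin Bralica is not Naria; base rate stands.
Additional duty on 5087.45 from Bralica: +31.3% ad valorem. Applied ad valorem rate = 31.3%.
Duty = €549,230.16 × 31.3% + 2,602 × €7.77 = €192,126.58.
Total = €15,625.25 + €192,126.58 = €207,751.83.

€207,751.83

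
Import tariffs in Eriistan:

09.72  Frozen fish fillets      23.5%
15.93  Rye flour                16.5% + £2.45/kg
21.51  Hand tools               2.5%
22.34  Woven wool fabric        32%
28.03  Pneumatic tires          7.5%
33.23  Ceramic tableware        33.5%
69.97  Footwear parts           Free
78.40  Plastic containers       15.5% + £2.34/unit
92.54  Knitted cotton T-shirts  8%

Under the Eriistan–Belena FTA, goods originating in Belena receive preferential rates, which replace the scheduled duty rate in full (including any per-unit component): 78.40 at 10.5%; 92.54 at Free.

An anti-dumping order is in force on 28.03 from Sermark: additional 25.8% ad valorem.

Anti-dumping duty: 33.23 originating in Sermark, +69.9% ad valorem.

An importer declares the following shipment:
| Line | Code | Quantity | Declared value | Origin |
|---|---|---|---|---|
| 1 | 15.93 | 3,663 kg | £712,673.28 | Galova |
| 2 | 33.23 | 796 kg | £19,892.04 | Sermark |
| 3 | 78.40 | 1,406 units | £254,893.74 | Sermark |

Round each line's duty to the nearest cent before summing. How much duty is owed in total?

£189,932.38

Line 1 (15.93, Galova, 3,663 kg, £712,673.28):
Base rate for 15.93 is 16.5% + £2.45/kg.
Duty = £712,673.28 × 16.5% + 3,663 × £2.45 = £126,565.44.
Line 2 (33.23, Sermark, 796 kg, £19,892.04):
Base rate for 33.23 is 33.5%.
Additional duty on 33.23 from Sermark: +69.9%. Applied ad valorem rate: 33.5% + 69.9% = 103.4%.
Duty = £19,892.04 × 103.4% = £20,568.37.
Line 3 (78.40, Sermark, 1,406 units, £254,893.74):
Base rate for 78.40 is 15.5% + £2.34/unit.
78.40 has an FTA preferential rate, but origin Sermark is not Belena; base rate stands.
Duty = £254,893.74 × 15.5% + 1,406 × £2.34 = £42,798.57.
Total = £126,565.44 + £20,568.37 + £42,798.57 = £189,932.38.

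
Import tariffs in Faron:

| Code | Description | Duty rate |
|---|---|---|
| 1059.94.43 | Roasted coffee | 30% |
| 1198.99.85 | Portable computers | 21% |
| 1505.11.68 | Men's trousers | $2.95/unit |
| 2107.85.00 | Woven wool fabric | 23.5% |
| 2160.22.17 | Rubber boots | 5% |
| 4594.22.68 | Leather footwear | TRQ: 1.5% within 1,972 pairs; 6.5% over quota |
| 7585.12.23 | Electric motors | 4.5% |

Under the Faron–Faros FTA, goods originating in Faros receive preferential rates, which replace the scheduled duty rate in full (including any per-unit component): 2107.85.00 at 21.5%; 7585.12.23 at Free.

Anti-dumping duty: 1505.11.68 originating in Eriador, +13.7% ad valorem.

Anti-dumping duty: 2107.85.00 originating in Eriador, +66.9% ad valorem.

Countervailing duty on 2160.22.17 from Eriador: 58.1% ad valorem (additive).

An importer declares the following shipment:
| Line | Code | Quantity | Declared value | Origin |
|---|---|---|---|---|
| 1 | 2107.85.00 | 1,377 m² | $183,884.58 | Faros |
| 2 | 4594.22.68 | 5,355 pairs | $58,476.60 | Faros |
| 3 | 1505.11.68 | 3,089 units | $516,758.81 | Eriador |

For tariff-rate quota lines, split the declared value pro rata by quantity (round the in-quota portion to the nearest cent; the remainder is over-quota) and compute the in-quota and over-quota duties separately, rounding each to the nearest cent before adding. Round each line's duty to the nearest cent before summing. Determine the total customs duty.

Line 1 (2107.85.00, Faros, 1,377 m², $183,884.58):
Base rate for 2107.85.00 is 23.5%.
Origin Faros qualifies under the Faron–Faros agreement and 2107.85.00 is covered: preferential rate 21.5% applies instead.
The additional-duty order on 2107.85.00 targets Eriador, not Faros; it does not apply.
Duty = $183,884.58 × 21.5% = $39,535.18.
Line 2 (4594.22.68, Faros, 5,355 pairs, $58,476.60):
Code 4594.22.68 is under a tariff-rate quota (threshold 1,972 pairs). In-quota: 1,972 pairs at 1.5%; over-quota: 3,383 pairs at 6.5%.
Pro-rata value split: in-quota = $58,476.60 × 1,972/5,355 = $21,534.24; over-quota = $58,476.60 − $21,534.24 = $36,942.36.
In-quota duty = $21,534.24 × 1.5% = $323.01. Over-quota duty = $36,942.36 × 6.5% = $2,401.25.
Line duty = $323.01 + $2,401.25 = $2,724.26.
Line 3 (1505.11.68, Eriador, 3,089 units, $516,758.81):
Base rate for 1505.11.68 is $2.95/unit.
Additional duty on 1505.11.68 from Eriador: +13.7% ad valorem. Applied ad valorem rate = 13.7%.
Duty = $516,758.81 × 13.7% + 3,089 × $2.95 = $79,908.51.
Total = $39,535.18 + $2,724.26 + $79,908.51 = $122,167.95.

$122,167.95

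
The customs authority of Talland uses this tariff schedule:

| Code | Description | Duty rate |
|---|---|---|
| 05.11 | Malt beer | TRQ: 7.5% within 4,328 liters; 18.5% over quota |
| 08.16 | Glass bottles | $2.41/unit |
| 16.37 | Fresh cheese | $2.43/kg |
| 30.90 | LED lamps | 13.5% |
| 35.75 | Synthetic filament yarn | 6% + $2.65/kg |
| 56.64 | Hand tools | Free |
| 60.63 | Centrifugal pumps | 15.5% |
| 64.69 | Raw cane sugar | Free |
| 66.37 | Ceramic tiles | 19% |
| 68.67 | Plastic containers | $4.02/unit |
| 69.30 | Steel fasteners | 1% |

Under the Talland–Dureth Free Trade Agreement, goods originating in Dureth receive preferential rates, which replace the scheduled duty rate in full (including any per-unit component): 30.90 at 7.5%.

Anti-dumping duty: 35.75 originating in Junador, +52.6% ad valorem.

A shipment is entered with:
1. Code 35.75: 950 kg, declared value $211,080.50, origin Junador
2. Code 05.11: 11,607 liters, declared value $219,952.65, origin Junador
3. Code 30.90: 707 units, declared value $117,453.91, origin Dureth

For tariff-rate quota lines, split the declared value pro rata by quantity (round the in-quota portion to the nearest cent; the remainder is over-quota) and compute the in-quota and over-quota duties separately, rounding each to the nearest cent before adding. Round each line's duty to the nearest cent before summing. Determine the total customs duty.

$166,689.23

Line 1 (35.75, Junador, 950 kg, $211,080.50):
Base rate for 35.75 is 6% + $2.65/kg.
Additional duty on 35.75 from Junador: +52.6%. Applied ad valorem rate: 6% + 52.6% = 58.6%.
Duty = $211,080.50 × 58.6% + 950 × $2.65 = $126,210.67.
Line 2 (05.11, Junador, 11,607 liters, $219,952.65):
Code 05.11 is under a tariff-rate quota (threshold 4,328 liters). In-quota: 4,328 liters at 7.5%; over-quota: 7,279 liters at 18.5%.
Pro-rata value split: in-quota = $219,952.65 × 4,328/11,607 = $82,015.60; over-quota = $219,952.65 − $82,015.60 = $137,937.05.
In-quota duty = $82,015.60 × 7.5% = $6,151.17. Over-quota duty = $137,937.05 × 18.5% = $25,518.35.
Line duty = $6,151.17 + $25,518.35 = $31,669.52.
Line 3 (30.90, Dureth, 707 units, $117,453.91):
Base rate for 30.90 is 13.5%.
Origin Dureth qualifies under the Talland–Dureth agreement and 30.90 is covered: preferential rate 7.5% applies instead.
Duty = $117,453.91 × 7.5% = $8,809.04.
Total = $126,210.67 + $31,669.52 + $8,809.04 = $166,689.23.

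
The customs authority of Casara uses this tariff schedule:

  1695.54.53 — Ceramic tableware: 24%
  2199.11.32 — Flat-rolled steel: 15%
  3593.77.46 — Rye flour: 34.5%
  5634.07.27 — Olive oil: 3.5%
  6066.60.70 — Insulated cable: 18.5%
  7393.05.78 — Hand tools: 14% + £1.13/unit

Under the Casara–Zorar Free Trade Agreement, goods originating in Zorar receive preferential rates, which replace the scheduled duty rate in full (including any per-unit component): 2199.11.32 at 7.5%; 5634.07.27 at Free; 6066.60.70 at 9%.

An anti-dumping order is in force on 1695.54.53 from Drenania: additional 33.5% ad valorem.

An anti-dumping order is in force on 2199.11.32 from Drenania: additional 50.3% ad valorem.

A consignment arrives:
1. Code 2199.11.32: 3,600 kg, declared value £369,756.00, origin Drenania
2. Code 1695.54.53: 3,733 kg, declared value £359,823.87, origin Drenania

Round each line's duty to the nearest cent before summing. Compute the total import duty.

£448,349.40

Line 1 (2199.11.32, Drenania, 3,600 kg, £369,756.00):
Base rate for 2199.11.32 is 15%.
2199.11.32 has an FTA preferential rate, but origin Drenania is not Zorar; base rate stands.
Additional duty on 2199.11.32 from Drenania: +50.3%. Applied ad valorem rate: 15% + 50.3% = 65.3%.
Duty = £369,756.00 × 65.3% = £241,450.67.
Line 2 (1695.54.53, Drenania, 3,733 kg, £359,823.87):
Base rate for 1695.54.53 is 24%.
Additional duty on 1695.54.53 from Drenania: +33.5%. Applied ad valorem rate: 24% + 33.5% = 57.5%.
Duty = £359,823.87 × 57.5% = £206,898.73.
Total = £241,450.67 + £206,898.73 = £448,349.40.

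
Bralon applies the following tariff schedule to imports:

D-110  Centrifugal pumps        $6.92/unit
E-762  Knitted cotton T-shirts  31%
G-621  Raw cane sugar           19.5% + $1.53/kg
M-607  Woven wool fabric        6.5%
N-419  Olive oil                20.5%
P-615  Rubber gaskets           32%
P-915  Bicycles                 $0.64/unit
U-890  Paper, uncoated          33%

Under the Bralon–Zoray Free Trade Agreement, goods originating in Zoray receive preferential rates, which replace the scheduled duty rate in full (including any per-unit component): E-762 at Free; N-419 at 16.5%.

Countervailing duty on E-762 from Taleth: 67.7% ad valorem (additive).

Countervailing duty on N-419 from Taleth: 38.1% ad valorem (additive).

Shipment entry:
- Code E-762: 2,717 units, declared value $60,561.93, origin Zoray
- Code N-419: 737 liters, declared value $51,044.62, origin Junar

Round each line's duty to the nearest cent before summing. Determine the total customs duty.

Line 1 (E-762, Zoray, 2,717 units, $60,561.93):
Base rate for E-762 is 31%.
Origin Zoray qualifies under the Bralon–Zoray agreement and E-762 is covered: preferential rate Free applies instead.
The additional-duty order on E-762 targets Taleth, not Zoray; it does not apply.
Duty = $60,561.93 × 0% = $0.00.
Line 2 (N-419, Junar, 737 liters, $51,044.62):
Base rate for N-419 is 20.5%.
N-419 has an FTA preferential rate, but origin Junar is not Zoray; base rate stands.
The additional-duty order on N-419 targets Taleth, not Junar; it does not apply.
Duty = $51,044.62 × 20.5% = $10,464.15.
Total = $0.00 + $10,464.15 = $10,464.15.

$10,464.15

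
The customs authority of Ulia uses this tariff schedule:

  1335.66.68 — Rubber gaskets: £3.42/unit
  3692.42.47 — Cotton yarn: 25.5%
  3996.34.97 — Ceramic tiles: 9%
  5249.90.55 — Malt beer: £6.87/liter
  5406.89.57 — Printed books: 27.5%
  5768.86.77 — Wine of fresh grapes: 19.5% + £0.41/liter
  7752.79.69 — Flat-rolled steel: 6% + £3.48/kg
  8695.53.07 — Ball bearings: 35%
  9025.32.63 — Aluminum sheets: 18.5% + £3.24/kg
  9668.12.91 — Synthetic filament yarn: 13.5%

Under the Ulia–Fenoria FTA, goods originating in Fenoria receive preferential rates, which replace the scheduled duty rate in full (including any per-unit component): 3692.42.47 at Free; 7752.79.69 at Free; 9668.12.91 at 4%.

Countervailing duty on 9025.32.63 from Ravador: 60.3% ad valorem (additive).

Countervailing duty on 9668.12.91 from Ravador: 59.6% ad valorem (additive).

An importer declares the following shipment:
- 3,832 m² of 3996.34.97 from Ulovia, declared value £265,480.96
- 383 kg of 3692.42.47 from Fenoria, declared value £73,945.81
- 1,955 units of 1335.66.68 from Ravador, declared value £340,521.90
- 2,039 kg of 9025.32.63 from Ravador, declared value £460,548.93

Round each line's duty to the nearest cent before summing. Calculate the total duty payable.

Line 1 (3996.34.97, Ulovia, 3,832 m², £265,480.96):
Base rate for 3996.34.97 is 9%.
Duty = £265,480.96 × 9% = £23,893.29.
Line 2 (3692.42.47, Fenoria, 383 kg, £73,945.81):
Base rate for 3692.42.47 is 25.5%.
Origin Fenoria qualifies under the Ulia–Fenoria agreement and 3692.42.47 is covered: preferential rate Free applies instead.
Duty = £73,945.81 × 0% = £0.00.
Line 3 (1335.66.68, Ravador, 1,955 units, £340,521.90):
Base rate for 1335.66.68 is £3.42/unit.
Duty = 1,955 × £3.42 = £6,686.10.
Line 4 (9025.32.63, Ravador, 2,039 kg, £460,548.93):
Base rate for 9025.32.63 is 18.5% + £3.24/kg.
Additional duty on 9025.32.63 from Ravador: +60.3%. Applied ad valorem rate: 18.5% + 60.3% = 78.8%.
Duty = £460,548.93 × 78.8% + 2,039 × £3.24 = £369,518.92.
Total = £23,893.29 + £0.00 + £6,686.10 + £369,518.92 = £400,098.31.

£400,098.31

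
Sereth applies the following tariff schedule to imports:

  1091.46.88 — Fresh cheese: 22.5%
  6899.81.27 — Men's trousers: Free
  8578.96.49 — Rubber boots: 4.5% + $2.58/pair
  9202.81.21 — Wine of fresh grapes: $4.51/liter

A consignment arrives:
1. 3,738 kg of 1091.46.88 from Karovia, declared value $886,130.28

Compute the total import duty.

Line 1 (1091.46.88, Karovia, 3,738 kg, $886,130.28):
Base rate for 1091.46.88 is 22.5%.
Duty = $886,130.28 × 22.5% = $199,379.31.

$199,379.31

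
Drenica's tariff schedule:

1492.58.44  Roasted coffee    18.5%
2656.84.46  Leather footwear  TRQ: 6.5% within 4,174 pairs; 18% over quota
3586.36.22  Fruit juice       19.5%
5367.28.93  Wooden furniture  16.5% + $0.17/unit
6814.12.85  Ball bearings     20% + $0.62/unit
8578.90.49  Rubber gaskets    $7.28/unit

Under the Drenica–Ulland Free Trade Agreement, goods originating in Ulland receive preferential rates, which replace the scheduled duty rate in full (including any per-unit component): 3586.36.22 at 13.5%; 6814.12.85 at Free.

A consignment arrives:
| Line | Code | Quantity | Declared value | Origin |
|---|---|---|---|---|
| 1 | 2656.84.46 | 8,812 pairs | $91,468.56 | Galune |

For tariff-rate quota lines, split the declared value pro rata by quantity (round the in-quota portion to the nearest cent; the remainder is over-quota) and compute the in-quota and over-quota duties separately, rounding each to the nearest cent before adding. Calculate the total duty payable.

$11,481.84

Line 1 (2656.84.46, Galune, 8,812 pairs, $91,468.56):
Code 2656.84.46 is under a tariff-rate quota (threshold 4,174 pairs). In-quota: 4,174 pairs at 6.5%; over-quota: 4,638 pairs at 18%.
Pro-rata value split: in-quota = $91,468.56 × 4,174/8,812 = $43,326.12; over-quota = $91,468.56 − $43,326.12 = $48,142.44.
In-quota duty = $43,326.12 × 6.5% = $2,816.20. Over-quota duty = $48,142.44 × 18% = $8,665.64.
Line duty = $2,816.20 + $8,665.64 = $11,481.84.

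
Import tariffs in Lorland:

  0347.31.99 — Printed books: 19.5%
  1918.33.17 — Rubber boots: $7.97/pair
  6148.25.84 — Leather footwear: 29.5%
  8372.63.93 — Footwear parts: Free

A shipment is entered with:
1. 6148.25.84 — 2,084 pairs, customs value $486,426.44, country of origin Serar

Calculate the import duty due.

$143,495.80

Line 1 (6148.25.84, Serar, 2,084 pairs, $486,426.44):
Base rate for 6148.25.84 is 29.5%.
Duty = $486,426.44 × 29.5% = $143,495.80.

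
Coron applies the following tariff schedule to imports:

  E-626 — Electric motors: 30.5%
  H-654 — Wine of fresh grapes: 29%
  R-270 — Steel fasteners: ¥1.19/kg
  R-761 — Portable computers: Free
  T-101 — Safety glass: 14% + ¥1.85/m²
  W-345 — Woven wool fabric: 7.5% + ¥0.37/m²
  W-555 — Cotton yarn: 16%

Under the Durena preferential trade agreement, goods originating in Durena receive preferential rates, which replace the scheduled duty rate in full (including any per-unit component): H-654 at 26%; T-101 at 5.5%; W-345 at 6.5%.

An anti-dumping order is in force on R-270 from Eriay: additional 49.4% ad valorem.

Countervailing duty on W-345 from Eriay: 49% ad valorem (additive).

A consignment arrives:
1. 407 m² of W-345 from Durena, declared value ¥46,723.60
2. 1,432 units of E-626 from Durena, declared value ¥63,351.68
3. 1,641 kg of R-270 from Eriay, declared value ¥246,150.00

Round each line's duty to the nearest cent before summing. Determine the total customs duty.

Line 1 (W-345, Durena, 407 m², ¥46,723.60):
Base rate for W-345 is 7.5% + ¥0.37/m².
Origin Durena qualifies under the Coron–Durena agreement and W-345 is covered: preferential rate 6.5% applies instead.
The additional-duty order on W-345 targets Eriay, not Durena; it does not apply.
Duty = ¥46,723.60 × 6.5% = ¥3,037.03.
Line 2 (E-626, Durena, 1,432 units, ¥63,351.68):
Base rate for E-626 is 30.5%.
Origin Durena is the FTA partner but E-626 is not on the preference list; base rate stands.
Duty = ¥63,351.68 × 30.5% = ¥19,322.26.
Line 3 (R-270, Eriay, 1,641 kg, ¥246,150.00):
Base rate for R-270 is ¥1.19/kg.
Additional duty on R-270 from Eriay: +49.4% ad valorem. Applied ad valorem rate = 49.4%.
Duty = ¥246,150.00 × 49.4% + 1,641 × ¥1.19 = ¥123,550.89.
Total = ¥3,037.03 + ¥19,322.26 + ¥123,550.89 = ¥145,910.18.

¥145,910.18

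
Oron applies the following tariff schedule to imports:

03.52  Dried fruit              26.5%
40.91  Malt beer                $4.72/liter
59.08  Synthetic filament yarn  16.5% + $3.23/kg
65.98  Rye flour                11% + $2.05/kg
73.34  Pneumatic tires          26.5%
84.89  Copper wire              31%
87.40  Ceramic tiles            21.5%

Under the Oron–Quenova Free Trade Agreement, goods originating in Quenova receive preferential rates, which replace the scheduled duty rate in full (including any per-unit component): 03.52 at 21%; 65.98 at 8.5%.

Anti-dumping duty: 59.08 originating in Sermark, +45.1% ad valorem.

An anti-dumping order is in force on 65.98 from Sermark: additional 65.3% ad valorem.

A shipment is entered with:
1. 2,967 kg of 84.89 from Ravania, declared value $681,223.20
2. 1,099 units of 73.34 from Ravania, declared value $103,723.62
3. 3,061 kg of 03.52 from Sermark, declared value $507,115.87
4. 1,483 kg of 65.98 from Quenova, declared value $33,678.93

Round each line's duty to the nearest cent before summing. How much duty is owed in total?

Line 1 (84.89, Ravania, 2,967 kg, $681,223.20):
Base rate for 84.89 is 31%.
Duty = $681,223.20 × 31% = $211,179.19.
Line 2 (73.34, Ravania, 1,099 units, $103,723.62):
Base rate for 73.34 is 26.5%.
Duty = $103,723.62 × 26.5% = $27,486.76.
Line 3 (03.52, Sermark, 3,061 kg, $507,115.87):
Base rate for 03.52 is 26.5%.
03.52 has an FTA preferential rate, but origin Sermark is not Quenova; base rate stands.
Duty = $507,115.87 × 26.5% = $134,385.71.
Line 4 (65.98, Quenova, 1,483 kg, $33,678.93):
Base rate for 65.98 is 11% + $2.05/kg.
Origin Quenova qualifies under the Oron–Quenova agreement and 65.98 is covered: preferential rate 8.5% applies instead.
The additional-duty order on 65.98 targets Sermark, not Quenova; it does not apply.
Duty = $33,678.93 × 8.5% = $2,862.71.
Total = $211,179.19 + $27,486.76 + $134,385.71 + $2,862.71 = $375,914.37.

$375,914.37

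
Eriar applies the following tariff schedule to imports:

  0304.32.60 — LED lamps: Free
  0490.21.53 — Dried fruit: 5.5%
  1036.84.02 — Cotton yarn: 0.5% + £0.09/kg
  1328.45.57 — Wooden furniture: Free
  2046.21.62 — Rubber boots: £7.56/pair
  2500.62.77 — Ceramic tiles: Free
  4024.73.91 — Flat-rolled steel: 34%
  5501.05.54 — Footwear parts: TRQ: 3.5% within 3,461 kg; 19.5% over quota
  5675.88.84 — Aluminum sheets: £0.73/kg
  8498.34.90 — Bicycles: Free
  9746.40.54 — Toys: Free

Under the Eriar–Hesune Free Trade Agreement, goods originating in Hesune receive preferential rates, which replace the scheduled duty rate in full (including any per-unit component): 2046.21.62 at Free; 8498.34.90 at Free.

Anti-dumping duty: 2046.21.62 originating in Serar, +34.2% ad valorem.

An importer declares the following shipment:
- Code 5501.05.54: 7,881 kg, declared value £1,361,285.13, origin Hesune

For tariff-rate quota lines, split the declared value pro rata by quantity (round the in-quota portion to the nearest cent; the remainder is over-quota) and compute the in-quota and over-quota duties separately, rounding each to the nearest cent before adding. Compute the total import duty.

Line 1 (5501.05.54, Hesune, 7,881 kg, £1,361,285.13):
Code 5501.05.54 is under a tariff-rate quota (threshold 3,461 kg). In-quota: 3,461 kg at 3.5%; over-quota: 4,420 kg at 19.5%.
Pro-rata value split: in-quota = £1,361,285.13 × 3,461/7,881 = £597,818.53; over-quota = £1,361,285.13 − £597,818.53 = £763,466.60.
In-quota duty = £597,818.53 × 3.5% = £20,923.65. Over-quota duty = £763,466.60 × 19.5% = £148,875.99.
Line duty = £20,923.65 + £148,875.99 = £169,799.64.

£169,799.64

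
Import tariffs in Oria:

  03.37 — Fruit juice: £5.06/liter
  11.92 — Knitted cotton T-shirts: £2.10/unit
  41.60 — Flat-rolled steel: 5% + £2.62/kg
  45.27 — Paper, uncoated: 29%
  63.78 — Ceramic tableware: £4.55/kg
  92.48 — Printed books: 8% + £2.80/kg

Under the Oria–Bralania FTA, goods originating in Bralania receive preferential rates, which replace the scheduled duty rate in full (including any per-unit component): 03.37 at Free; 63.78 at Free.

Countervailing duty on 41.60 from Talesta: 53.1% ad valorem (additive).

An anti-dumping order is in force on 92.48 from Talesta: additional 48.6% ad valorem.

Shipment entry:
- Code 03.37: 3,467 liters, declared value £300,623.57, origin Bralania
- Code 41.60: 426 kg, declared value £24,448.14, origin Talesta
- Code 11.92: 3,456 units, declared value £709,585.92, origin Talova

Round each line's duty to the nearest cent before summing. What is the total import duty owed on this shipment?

Line 1 (03.37, Bralania, 3,467 liters, £300,623.57):
Base rate for 03.37 is £5.06/liter.
Origin Bralania qualifies under the Oria–Bralania agreement and 03.37 is covered: preferential rate Free applies instead.
Duty = £300,623.57 × 0% = £0.00.
Line 2 (41.60, Talesta, 426 kg, £24,448.14):
Base rate for 41.60 is 5% + £2.62/kg.
Additional duty on 41.60 from Talesta: +53.1%. Applied ad valorem rate: 5% + 53.1% = 58.1%.
Duty = £24,448.14 × 58.1% + 426 × £2.62 = £15,320.49.
Line 3 (11.92, Talova, 3,456 units, £709,585.92):
Base rate for 11.92 is £2.10/unit.
Duty = 3,456 × £2.10 = £7,257.60.
Total = £0.00 + £15,320.49 + £7,257.60 = £22,578.09.

£22,578.09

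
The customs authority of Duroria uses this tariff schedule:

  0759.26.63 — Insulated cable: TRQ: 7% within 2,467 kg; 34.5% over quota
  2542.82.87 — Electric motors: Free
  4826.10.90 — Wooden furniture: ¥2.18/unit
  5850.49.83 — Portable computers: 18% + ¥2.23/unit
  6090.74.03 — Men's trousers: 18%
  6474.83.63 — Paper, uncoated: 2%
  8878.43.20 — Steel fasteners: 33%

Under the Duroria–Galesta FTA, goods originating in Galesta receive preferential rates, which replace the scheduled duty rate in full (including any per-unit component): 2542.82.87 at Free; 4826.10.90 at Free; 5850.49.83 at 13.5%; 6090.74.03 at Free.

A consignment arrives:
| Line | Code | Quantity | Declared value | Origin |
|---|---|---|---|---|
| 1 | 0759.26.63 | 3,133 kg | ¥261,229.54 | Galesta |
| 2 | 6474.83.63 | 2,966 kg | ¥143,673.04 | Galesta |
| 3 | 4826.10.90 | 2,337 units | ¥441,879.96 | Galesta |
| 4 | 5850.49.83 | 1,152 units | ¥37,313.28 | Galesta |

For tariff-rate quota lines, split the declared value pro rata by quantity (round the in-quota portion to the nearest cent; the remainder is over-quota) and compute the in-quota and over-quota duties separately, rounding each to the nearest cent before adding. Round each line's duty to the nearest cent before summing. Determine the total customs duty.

Line 1 (0759.26.63, Galesta, 3,133 kg, ¥261,229.54):
Code 0759.26.63 is under a tariff-rate quota (threshold 2,467 kg). In-quota: 2,467 kg at 7%; over-quota: 666 kg at 34.5%.
Pro-rata value split: in-quota = ¥261,229.54 × 2,467/3,133 = ¥205,698.46; over-quota = ¥261,229.54 − ¥205,698.46 = ¥55,531.08.
In-quota duty = ¥205,698.46 × 7% = ¥14,398.89. Over-quota duty = ¥55,531.08 × 34.5% = ¥19,158.22.
Line duty = ¥14,398.89 + ¥19,158.22 = ¥33,557.11.
Line 2 (6474.83.63, Galesta, 2,966 kg, ¥143,673.04):
Base rate for 6474.83.63 is 2%.
Origin Galesta is the FTA partner but 6474.83.63 is not on the preference list; base rate stands.
Duty = ¥143,673.04 × 2% = ¥2,873.46.
Line 3 (4826.10.90, Galesta, 2,337 units, ¥441,879.96):
Base rate for 4826.10.90 is ¥2.18/unit.
Origin Galesta qualifies under the Duroria–Galesta agreement and 4826.10.90 is covered: preferential rate Free applies instead.
Duty = ¥441,879.96 × 0% = ¥0.00.
Line 4 (5850.49.83, Galesta, 1,152 units, ¥37,313.28):
Base rate for 5850.49.83 is 18% + ¥2.23/unit.
Origin Galesta qualifies under the Duroria–Galesta agreement and 5850.49.83 is covered: preferential rate 13.5% applies instead.
Duty = ¥37,313.28 × 13.5% = ¥5,037.29.
Total = ¥33,557.11 + ¥2,873.46 + ¥0.00 + ¥5,037.29 = ¥41,467.86.

¥41,467.86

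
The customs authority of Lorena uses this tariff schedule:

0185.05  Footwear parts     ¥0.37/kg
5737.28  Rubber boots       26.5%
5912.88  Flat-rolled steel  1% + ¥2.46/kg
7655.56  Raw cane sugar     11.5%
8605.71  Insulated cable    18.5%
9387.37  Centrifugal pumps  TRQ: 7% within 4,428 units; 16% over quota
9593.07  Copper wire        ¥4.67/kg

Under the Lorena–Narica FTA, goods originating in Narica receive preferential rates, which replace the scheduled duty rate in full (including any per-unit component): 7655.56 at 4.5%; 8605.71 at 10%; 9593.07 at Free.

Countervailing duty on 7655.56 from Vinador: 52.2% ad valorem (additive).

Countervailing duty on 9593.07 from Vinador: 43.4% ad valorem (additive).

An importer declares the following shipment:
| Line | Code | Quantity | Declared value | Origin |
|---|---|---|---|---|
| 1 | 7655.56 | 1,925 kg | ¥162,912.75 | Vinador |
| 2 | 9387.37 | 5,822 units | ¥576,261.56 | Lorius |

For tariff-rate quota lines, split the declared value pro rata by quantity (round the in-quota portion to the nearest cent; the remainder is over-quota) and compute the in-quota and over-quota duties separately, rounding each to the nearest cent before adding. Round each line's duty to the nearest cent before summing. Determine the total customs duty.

¥156,531.76

Line 1 (7655.56, Vinador, 1,925 kg, ¥162,912.75):
Base rate for 7655.56 is 11.5%.
7655.56 has an FTA preferential rate, but origin Vinador is not Narica; base rate stands.
Additional duty on 7655.56 from Vinador: +52.2%. Applied ad valorem rate: 11.5% + 52.2% = 63.7%.
Duty = ¥162,912.75 × 63.7% = ¥103,775.42.
Line 2 (9387.37, Lorius, 5,822 units, ¥576,261.56):
Code 9387.37 is under a tariff-rate quota (threshold 4,428 units). In-quota: 4,428 units at 7%; over-quota: 1,394 units at 16%.
Pro-rata value split: in-quota = ¥576,261.56 × 4,428/5,822 = ¥438,283.44; over-quota = ¥576,261.56 − ¥438,283.44 = ¥137,978.12.
In-quota duty = ¥438,283.44 × 7% = ¥30,679.84. Over-quota duty = ¥137,978.12 × 16% = ¥22,076.50.
Line duty = ¥30,679.84 + ¥22,076.50 = ¥52,756.34.
Total = ¥103,775.42 + ¥52,756.34 = ¥156,531.76.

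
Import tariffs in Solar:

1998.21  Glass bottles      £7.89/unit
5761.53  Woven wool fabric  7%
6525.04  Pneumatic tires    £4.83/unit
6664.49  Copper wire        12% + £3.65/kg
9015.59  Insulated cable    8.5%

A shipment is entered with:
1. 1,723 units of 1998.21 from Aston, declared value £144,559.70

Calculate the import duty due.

£13,594.47

Line 1 (1998.21, Aston, 1,723 units, £144,559.70):
Base rate for 1998.21 is £7.89/unit.
Duty = 1,723 × £7.89 = £13,594.47.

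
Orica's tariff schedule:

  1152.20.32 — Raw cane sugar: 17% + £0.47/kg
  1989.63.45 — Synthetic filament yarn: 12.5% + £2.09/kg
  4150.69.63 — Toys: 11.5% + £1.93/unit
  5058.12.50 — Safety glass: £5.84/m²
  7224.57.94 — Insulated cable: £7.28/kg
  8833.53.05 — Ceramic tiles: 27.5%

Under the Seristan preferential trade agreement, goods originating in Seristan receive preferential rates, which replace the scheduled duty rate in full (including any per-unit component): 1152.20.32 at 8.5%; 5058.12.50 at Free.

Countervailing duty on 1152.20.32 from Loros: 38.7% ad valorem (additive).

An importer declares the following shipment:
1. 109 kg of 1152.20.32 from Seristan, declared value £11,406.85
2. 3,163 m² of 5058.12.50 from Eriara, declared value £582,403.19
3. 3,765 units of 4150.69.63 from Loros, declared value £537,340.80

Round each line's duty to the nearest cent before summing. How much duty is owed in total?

£88,502.14

Line 1 (1152.20.32, Seristan, 109 kg, £11,406.85):
Base rate for 1152.20.32 is 17% + £0.47/kg.
Origin Seristan qualifies under the Orica–Seristan agreement and 1152.20.32 is covered: preferential rate 8.5% applies instead.
The additional-duty order on 1152.20.32 targets Loros, not Seristan; it does not apply.
Duty = £11,406.85 × 8.5% = £969.58.
Line 2 (5058.12.50, Eriara, 3,163 m², £582,403.19):
Base rate for 5058.12.50 is £5.84/m².
5058.12.50 has an FTA preferential rate, but origin Eriara is not Seristan; base rate stands.
Duty = 3,163 × £5.84 = £18,471.92.
Line 3 (4150.69.63, Loros, 3,765 units, £537,340.80):
Base rate for 4150.69.63 is 11.5% + £1.93/unit.
Duty = £537,340.80 × 11.5% + 3,765 × £1.93 = £69,060.64.
Total = £969.58 + £18,471.92 + £69,060.64 = £88,502.14.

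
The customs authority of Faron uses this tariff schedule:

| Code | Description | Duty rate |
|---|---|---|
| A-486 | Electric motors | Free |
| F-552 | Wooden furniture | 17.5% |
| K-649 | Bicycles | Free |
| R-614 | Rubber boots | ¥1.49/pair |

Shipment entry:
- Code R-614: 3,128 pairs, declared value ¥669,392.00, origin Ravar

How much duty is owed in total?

Line 1 (R-614, Ravar, 3,128 pairs, ¥669,392.00):
Base rate for R-614 is ¥1.49/pair.
Duty = 3,128 × ¥1.49 = ¥4,660.72.

¥4,660.72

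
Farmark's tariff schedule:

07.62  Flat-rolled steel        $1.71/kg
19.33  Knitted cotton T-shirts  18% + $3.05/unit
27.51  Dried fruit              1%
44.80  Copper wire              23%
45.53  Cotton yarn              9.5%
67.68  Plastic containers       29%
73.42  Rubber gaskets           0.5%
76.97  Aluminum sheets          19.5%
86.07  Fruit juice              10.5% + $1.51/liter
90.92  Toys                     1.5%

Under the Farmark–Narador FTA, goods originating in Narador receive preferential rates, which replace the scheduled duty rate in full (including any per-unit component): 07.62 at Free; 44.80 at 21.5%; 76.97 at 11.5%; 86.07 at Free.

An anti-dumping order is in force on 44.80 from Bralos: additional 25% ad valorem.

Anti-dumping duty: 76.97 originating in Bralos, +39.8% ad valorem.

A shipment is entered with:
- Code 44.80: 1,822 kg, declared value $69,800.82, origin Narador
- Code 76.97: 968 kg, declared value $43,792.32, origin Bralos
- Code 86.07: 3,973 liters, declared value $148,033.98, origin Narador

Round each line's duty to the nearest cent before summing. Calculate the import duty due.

Line 1 (44.80, Narador, 1,822 kg, $69,800.82):
Base rate for 44.80 is 23%.
Origin Narador qualifies under the Farmark–Narador agreement and 44.80 is covered: preferential rate 21.5% applies instead.
The additional-duty order on 44.80 targets Bralos, not Narador; it does not apply.
Duty = $69,800.82 × 21.5% = $15,007.18.
Line 2 (76.97, Bralos, 968 kg, $43,792.32):
Base rate for 76.97 is 19.5%.
76.97 has an FTA preferential rate, but origin Bralos is not Narador; base rate stands.
Additional duty on 76.97 from Bralos: +39.8%. Applied ad valorem rate: 19.5% + 39.8% = 59.3%.
Duty = $43,792.32 × 59.3% = $25,968.85.
Line 3 (86.07, Narador, 3,973 liters, $148,033.98):
Base rate for 86.07 is 10.5% + $1.51/liter.
Origin Narador qualifies under the Farmark–Narador agreement and 86.07 is covered: preferential rate Free applies instead.
Duty = $148,033.98 × 0% = $0.00.
Total = $15,007.18 + $25,968.85 + $0.00 = $40,976.03.

$40,976.03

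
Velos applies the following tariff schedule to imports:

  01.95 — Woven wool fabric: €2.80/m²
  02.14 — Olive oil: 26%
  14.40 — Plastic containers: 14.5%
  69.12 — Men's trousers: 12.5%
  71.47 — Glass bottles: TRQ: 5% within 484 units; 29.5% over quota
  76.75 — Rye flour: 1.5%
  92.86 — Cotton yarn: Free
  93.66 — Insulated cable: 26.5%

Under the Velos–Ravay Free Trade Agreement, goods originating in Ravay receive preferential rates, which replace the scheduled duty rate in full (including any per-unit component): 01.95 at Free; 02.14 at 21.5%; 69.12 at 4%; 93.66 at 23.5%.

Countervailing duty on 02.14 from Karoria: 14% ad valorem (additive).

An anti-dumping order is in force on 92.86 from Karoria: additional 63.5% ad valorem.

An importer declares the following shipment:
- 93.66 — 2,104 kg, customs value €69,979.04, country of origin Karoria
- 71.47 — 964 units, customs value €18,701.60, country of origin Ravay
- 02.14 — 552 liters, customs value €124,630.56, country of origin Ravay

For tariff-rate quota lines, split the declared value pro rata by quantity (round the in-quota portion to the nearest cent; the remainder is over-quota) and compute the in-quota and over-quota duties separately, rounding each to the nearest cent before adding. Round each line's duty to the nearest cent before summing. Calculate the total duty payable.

Line 1 (93.66, Karoria, 2,104 kg, €69,979.04):
Base rate for 93.66 is 26.5%.
93.66 has an FTA preferential rate, but origin Karoria is not Ravay; base rate stands.
Duty = €69,979.04 × 26.5% = €18,544.45.
Line 2 (71.47, Ravay, 964 units, €18,701.60):
Code 71.47 is under a tariff-rate quota (threshold 484 units). In-quota: 484 units at 5%; over-quota: 480 units at 29.5%.
Pro-rata value split: in-quota = €18,701.60 × 484/964 = €9,389.60; over-quota = €18,701.60 − €9,389.60 = €9,312.00.
In-quota duty = €9,389.60 × 5% = €469.48. Over-quota duty = €9,312.00 × 29.5% = €2,747.04.
Line duty = €469.48 + €2,747.04 = €3,216.52.
Line 3 (02.14, Ravay, 552 liters, €124,630.56):
Base rate for 02.14 is 26%.
Origin Ravay qualifies under the Velos–Ravay agreement and 02.14 is covered: preferential rate 21.5% applies instead.
The additional-duty order on 02.14 targets Karoria, not Ravay; it does not apply.
Duty = €124,630.56 × 21.5% = €26,795.57.
Total = €18,544.45 + €3,216.52 + €26,795.57 = €48,556.54.

€48,556.54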